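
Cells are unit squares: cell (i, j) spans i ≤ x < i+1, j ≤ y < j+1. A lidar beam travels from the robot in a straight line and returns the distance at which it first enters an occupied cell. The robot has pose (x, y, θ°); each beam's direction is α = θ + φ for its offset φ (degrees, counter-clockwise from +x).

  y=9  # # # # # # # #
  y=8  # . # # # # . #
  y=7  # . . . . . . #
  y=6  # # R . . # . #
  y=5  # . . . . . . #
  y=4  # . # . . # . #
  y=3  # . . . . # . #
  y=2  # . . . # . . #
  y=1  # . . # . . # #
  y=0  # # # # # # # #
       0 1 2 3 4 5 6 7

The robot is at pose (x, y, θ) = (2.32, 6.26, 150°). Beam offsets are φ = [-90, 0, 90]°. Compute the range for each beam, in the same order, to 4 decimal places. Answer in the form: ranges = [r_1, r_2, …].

ranges = [2.0092, 0.3695, 2.6400]

beam 1: φ=-90°, α=60°
  direction (0.5000, 0.8660); cell (2,6); t to first gridline: x 1.3600, y 0.8545 (then +2.0000 / +1.1547)
    (2,7) via y @ 0.8545
    (3,7) via x @ 1.3600
    (3,8) via y @ 2.0092  # hit
  → r_1 = 2.0092
beam 2: φ=0°, α=150°
  direction (-0.8660, 0.5000); cell (2,6); t to first gridline: x 0.3695, y 1.4800 (then +1.1547 / +2.0000)
    (1,6) via x @ 0.3695  # hit
  → r_2 = 0.3695
beam 3: φ=90°, α=240°
  direction (-0.5000, -0.8660); cell (2,6); t to first gridline: x 0.6400, y 0.3002 (then +2.0000 / +1.1547)
    (2,5) via y @ 0.3002
    (1,5) via x @ 0.6400
    (1,4) via y @ 1.4549
    (1,3) via y @ 2.6096
    (0,3) via x @ 2.6400  # hit
  → r_3 = 2.6400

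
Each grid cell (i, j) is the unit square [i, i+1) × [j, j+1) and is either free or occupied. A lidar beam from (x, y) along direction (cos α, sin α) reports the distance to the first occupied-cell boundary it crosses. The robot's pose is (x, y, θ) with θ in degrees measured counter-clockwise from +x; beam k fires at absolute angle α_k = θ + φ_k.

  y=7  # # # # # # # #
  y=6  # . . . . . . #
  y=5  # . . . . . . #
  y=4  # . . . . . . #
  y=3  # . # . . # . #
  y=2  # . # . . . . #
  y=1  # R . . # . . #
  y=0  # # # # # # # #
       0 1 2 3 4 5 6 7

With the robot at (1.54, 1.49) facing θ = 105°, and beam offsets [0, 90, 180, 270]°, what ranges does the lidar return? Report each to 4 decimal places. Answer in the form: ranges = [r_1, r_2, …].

ranges = [2.0864, 0.5590, 0.5073, 5.6526]

beam 1: φ=0°, α=105°
  direction (-0.2588, 0.9659); cell (1,1); t to first gridline: x 2.0864, y 0.5280 (then +3.8637 / +1.0353)
    (1,2) via y @ 0.5280
    (1,3) via y @ 1.5633
    (0,3) via x @ 2.0864  # hit
  → r_1 = 2.0864
beam 2: φ=90°, α=195°
  direction (-0.9659, -0.2588); cell (1,1); t to first gridline: x 0.5590, y 1.8932 (then +1.0353 / +3.8637)
    (0,1) via x @ 0.5590  # hit
  → r_2 = 0.5590
beam 3: φ=180°, α=285°
  direction (0.2588, -0.9659); cell (1,1); t to first gridline: x 1.7773, y 0.5073 (then +3.8637 / +1.0353)
    (1,0) via y @ 0.5073  # hit
  → r_3 = 0.5073
beam 4: φ=270°, α=15°
  direction (0.9659, 0.2588); cell (1,1); t to first gridline: x 0.4762, y 1.9705 (then +1.0353 / +3.8637)
    (2,1) via x @ 0.4762
    (3,1) via x @ 1.5115
    (3,2) via y @ 1.9705
    (4,2) via x @ 2.5468
    (5,2) via x @ 3.5821
    (6,2) via x @ 4.6173
    (7,2) via x @ 5.6526  # hit
  → r_4 = 5.6526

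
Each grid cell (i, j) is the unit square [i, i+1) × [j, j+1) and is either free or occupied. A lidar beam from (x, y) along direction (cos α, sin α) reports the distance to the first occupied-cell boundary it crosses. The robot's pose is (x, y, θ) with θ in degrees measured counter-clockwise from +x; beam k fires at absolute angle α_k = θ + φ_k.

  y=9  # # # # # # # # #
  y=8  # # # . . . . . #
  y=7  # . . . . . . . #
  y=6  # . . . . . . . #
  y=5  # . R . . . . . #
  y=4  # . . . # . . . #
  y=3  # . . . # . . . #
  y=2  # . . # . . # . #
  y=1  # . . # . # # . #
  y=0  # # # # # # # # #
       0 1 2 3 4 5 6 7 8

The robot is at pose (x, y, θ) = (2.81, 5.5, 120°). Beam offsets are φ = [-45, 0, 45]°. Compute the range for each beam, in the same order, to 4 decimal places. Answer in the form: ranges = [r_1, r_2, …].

beam 1: φ=-45°, α=75°
  direction (0.2588, 0.9659); cell (2,5); t to first gridline: x 0.7341, y 0.5176 (then +3.8637 / +1.0353)
    (2,6) via y @ 0.5176
    (3,6) via x @ 0.7341
    (3,7) via y @ 1.5529
    (3,8) via y @ 2.5882
    (3,9) via y @ 3.6235  # hit
  → r_1 = 3.6235
beam 2: φ=0°, α=120°
  direction (-0.5000, 0.8660); cell (2,5); t to first gridline: x 1.6200, y 0.5774 (then +2.0000 / +1.1547)
    (2,6) via y @ 0.5774
    (1,6) via x @ 1.6200
    (1,7) via y @ 1.7321
    (1,8) via y @ 2.8868  # hit
  → r_2 = 2.8868
beam 3: φ=45°, α=165°
  direction (-0.9659, 0.2588); cell (2,5); t to first gridline: x 0.8386, y 1.9319 (then +1.0353 / +3.8637)
    (1,5) via x @ 0.8386
    (0,5) via x @ 1.8738  # hit
  → r_3 = 1.8738

ranges = [3.6235, 2.8868, 1.8738]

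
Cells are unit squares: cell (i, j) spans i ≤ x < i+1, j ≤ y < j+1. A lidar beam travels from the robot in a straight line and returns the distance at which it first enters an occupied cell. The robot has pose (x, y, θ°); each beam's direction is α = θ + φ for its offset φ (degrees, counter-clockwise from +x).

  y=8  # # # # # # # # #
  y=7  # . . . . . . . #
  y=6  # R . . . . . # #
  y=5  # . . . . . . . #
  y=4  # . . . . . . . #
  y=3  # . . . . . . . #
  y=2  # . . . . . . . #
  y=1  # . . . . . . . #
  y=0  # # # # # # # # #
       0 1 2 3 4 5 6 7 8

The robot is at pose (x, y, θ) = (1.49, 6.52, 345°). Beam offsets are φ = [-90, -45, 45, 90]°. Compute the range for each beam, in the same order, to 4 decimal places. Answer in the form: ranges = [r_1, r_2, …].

ranges = [1.8932, 6.3739, 2.9600, 1.5322]

beam 1: φ=-90°, α=255°
  dir = (cos 255°, sin 255°) = (-0.2588, -0.9659); from cell (1,6)
  next x-line at t=1.8932, next y-line at t=0.5383; Δt_x=3.8637, Δt_y=1.0353
    y: enter (1,5) at t=0.5383
    y: enter (1,4) at t=1.5736
    x: enter (0,4) at t=1.8932 ← occupied
  → r_1 = 1.8932
beam 2: φ=-45°, α=300°
  dir = (cos 300°, sin 300°) = (0.5000, -0.8660); from cell (1,6)
  next x-line at t=1.0200, next y-line at t=0.6004; Δt_x=2.0000, Δt_y=1.1547
    y: enter (1,5) at t=0.6004
    x: enter (2,5) at t=1.0200
    y: enter (2,4) at t=1.7551
    y: enter (2,3) at t=2.9098
    x: enter (3,3) at t=3.0200
    y: enter (3,2) at t=4.0645
    x: enter (4,2) at t=5.0200
    y: enter (4,1) at t=5.2192
    y: enter (4,0) at t=6.3739 ← occupied
  → r_2 = 6.3739
beam 3: φ=45°, α=30°
  dir = (cos 30°, sin 30°) = (0.8660, 0.5000); from cell (1,6)
  next x-line at t=0.5889, next y-line at t=0.9600; Δt_x=1.1547, Δt_y=2.0000
    x: enter (2,6) at t=0.5889
    y: enter (2,7) at t=0.9600
    x: enter (3,7) at t=1.7436
    x: enter (4,7) at t=2.8983
    y: enter (4,8) at t=2.9600 ← occupied
  → r_3 = 2.9600
beam 4: φ=90°, α=75°
  dir = (cos 75°, sin 75°) = (0.2588, 0.9659); from cell (1,6)
  next x-line at t=1.9705, next y-line at t=0.4969; Δt_x=3.8637, Δt_y=1.0353
    y: enter (1,7) at t=0.4969
    y: enter (1,8) at t=1.5322 ← occupied
  → r_4 = 1.5322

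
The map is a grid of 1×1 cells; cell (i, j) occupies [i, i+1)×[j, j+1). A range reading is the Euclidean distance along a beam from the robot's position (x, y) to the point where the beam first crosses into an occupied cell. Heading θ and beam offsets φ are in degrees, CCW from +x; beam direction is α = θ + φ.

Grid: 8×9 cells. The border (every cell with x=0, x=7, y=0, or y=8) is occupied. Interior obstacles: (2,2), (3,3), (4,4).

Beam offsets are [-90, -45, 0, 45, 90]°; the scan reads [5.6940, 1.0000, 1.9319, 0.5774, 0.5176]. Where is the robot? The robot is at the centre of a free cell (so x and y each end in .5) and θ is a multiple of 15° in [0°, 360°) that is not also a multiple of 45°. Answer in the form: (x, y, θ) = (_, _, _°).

The pose lattice has 39·16 = 624 candidates. Test each by forward raycasting.
  (2.5, 4.5, 75°): beam 1 = 1.5529 ≠ 5.6940 ✗
  (6.5, 2.5, 330°): beam 1 = 1.7321 ≠ 5.6940 ✗
  (3.5, 4.5, 165°): beam 1 = 3.6235 ≠ 5.6940 ✗
  (5.5, 1.5, 15°): beam 1 = 0.5176 ≠ 5.6940 ✗
  …
  (1.5, 1.5, 105°): r_1=5.6940, r_2=1.0000, r_3=1.9319, r_4=0.5774, r_5=0.5176 — all match ✓
No second candidate reproduces the full scan.

(x, y, θ) = (1.5, 1.5, 105°)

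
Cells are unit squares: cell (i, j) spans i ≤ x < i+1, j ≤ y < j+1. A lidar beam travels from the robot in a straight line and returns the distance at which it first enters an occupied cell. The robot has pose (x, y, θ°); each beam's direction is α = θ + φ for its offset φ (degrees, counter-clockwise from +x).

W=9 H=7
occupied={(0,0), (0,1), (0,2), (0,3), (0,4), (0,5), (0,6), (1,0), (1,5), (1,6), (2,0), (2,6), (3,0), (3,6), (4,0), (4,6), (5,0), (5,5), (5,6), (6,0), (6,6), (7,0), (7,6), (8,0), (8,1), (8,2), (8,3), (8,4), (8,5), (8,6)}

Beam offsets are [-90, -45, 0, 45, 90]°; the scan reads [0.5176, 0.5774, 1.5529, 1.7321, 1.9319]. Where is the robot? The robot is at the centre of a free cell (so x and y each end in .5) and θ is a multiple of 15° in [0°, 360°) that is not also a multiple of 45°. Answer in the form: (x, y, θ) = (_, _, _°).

(x, y, θ) = (7.5, 4.5, 75°)

Candidates: 33 free-cell centres × 16 headings = 528 poses. Raycast each; keep the one whose scan matches to 4 dp.
  (1.5, 4.5, 75°): beam 1 = 6.7293 ≠ 0.5176 ✗
  (1.5, 1.5, 210°): beam 1 = 1.0000 ≠ 0.5176 ✗
  (5.5, 4.5, 255°): beam 1 = 3.6235 ≠ 0.5176 ✗
  (6.5, 3.5, 300°): beam 1 = 5.0000 ≠ 0.5176 ✗
  (1.5, 1.5, 60°): beam 1 = 1.0000 ≠ 0.5176 ✗
  …
  (7.5, 4.5, 75°): r_1=0.5176, r_2=0.5774, r_3=1.5529, r_4=1.7321, r_5=1.9319 — all match ✓
Unique over the lattice → pose = (7.5, 4.5, 75°).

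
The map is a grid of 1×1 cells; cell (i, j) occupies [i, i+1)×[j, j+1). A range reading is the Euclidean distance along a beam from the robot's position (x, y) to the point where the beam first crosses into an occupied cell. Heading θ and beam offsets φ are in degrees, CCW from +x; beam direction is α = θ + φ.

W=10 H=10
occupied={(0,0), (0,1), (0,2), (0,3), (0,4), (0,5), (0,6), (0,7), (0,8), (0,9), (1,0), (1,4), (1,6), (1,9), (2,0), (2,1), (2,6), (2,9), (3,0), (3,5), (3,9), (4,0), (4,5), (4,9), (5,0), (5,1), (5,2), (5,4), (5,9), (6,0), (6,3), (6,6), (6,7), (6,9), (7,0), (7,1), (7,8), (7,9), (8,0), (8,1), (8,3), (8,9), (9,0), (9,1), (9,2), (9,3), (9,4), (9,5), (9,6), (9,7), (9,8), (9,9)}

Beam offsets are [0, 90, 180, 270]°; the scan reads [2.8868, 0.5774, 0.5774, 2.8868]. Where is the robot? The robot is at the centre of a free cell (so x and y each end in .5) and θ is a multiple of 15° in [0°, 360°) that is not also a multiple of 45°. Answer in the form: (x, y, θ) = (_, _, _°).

(x, y, θ) = (3.5, 6.5, 120°)

The pose lattice has 48·16 = 768 candidates. Test each by forward raycasting.
  (2.5, 7.5, 75°): beam 1 = 1.5529 ≠ 2.8868 ✗
  (8.5, 2.5, 120°): beam 1 = 0.5774 ≠ 2.8868 ✗
  (6.5, 1.5, 240°): beam 1 = 0.5774 ≠ 2.8868 ✗
  …
  (3.5, 6.5, 120°): r_1=2.8868, r_2=0.5774, r_3=0.5774, r_4=2.8868 — all match ✓
Unique over the lattice → pose = (3.5, 6.5, 120°).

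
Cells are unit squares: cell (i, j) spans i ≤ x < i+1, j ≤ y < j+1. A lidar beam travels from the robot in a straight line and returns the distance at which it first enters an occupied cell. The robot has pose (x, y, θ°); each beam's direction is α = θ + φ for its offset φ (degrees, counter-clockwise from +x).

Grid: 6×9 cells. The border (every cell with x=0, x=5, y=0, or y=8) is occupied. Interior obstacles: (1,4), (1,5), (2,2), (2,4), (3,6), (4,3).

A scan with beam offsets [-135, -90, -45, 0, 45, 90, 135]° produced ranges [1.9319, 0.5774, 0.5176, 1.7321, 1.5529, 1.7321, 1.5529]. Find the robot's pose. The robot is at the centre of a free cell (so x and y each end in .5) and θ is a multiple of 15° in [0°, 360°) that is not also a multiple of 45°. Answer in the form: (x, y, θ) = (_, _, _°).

Candidates: 22 free-cell centres × 16 headings = 352 poses. Raycast each; keep the one whose scan matches to 4 dp.
  (3.5, 5.5, 300°): beam 1 = 1.5529 ≠ 1.9319 ✗
  (2.5, 7.5, 105°): beam 1 = 1.0000 ≠ 1.9319 ✗
  (1.5, 3.5, 75°): beam 1 = 1.0000 ≠ 1.9319 ✗
  …
  (3.5, 2.5, 240°): r_1=1.9319, r_2=0.5774, r_3=0.5176, r_4=1.7321, r_5=1.5529, r_6=1.7321, r_7=1.5529 — all match ✓
Unique over the lattice → pose = (3.5, 2.5, 240°).

(x, y, θ) = (3.5, 2.5, 240°)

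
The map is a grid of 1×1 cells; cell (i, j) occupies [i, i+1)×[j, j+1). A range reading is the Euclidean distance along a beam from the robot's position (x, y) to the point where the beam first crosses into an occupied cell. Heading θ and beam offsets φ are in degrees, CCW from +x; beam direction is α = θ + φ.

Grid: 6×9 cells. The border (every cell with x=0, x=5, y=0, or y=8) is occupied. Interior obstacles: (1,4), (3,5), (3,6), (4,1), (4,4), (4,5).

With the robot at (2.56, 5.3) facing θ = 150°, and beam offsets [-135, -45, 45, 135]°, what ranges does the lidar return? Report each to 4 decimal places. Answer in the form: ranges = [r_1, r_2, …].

beam 1: φ=-135°, α=15°
  direction (0.9659, 0.2588); cell (2,5); t to first gridline: x 0.4555, y 2.7046 (then +1.0353 / +3.8637)
    (3,5) via x @ 0.4555  # hit
  → r_1 = 0.4555
beam 2: φ=-45°, α=105°
  direction (-0.2588, 0.9659); cell (2,5); t to first gridline: x 2.1637, y 0.7247 (then +3.8637 / +1.0353)
    (2,6) via y @ 0.7247
    (2,7) via y @ 1.7600
    (1,7) via x @ 2.1637
    (1,8) via y @ 2.7952  # hit
  → r_2 = 2.7952
beam 3: φ=45°, α=195°
  direction (-0.9659, -0.2588); cell (2,5); t to first gridline: x 0.5798, y 1.1591 (then +1.0353 / +3.8637)
    (1,5) via x @ 0.5798
    (1,4) via y @ 1.1591  # hit
  → r_3 = 1.1591
beam 4: φ=135°, α=285°
  direction (0.2588, -0.9659); cell (2,5); t to first gridline: x 1.7000, y 0.3106 (then +3.8637 / +1.0353)
    (2,4) via y @ 0.3106
    (2,3) via y @ 1.3459
    (3,3) via x @ 1.7000
    (3,2) via y @ 2.3811
    (3,1) via y @ 3.4164
    (3,0) via y @ 4.4517  # hit
  → r_4 = 4.4517

ranges = [0.4555, 2.7952, 1.1591, 4.4517]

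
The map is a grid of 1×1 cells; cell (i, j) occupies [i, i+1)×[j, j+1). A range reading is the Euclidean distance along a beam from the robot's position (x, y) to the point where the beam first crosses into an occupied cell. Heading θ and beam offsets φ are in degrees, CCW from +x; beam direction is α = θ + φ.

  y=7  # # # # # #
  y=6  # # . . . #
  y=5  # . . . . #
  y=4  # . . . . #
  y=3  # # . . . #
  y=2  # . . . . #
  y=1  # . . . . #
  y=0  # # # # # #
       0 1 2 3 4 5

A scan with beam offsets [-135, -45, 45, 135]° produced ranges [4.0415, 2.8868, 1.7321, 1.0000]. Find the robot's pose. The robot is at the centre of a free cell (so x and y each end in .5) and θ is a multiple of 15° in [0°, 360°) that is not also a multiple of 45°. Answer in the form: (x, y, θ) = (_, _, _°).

Candidates: 22 free-cell centres × 16 headings = 352 poses. Raycast each; keep the one whose scan matches to 4 dp.
  (1.5, 4.5, 30°): beam 1 = 0.5176 ≠ 4.0415 ✗
  (2.5, 5.5, 300°): beam 1 = 1.5529 ≠ 4.0415 ✗
  (2.5, 5.5, 195°): beam 1 = 1.7321 ≠ 4.0415 ✗
  …
  (2.5, 4.5, 75°): r_1=4.0415, r_2=2.8868, r_3=1.7321, r_4=1.0000 — all match ✓
Unique over the lattice → pose = (2.5, 4.5, 75°).

(x, y, θ) = (2.5, 4.5, 75°)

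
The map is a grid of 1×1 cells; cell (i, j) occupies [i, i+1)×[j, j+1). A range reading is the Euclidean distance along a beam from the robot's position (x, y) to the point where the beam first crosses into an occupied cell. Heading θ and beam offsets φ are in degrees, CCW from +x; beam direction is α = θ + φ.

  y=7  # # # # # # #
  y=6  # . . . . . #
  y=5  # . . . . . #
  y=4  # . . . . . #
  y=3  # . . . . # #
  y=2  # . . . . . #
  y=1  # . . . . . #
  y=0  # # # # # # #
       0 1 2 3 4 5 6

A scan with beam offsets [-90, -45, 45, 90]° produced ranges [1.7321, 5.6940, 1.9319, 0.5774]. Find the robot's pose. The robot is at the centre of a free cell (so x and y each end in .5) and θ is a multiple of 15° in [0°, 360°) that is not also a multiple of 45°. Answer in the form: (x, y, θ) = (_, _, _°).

Enumerate (i+0.5, j+0.5, θ) over the 29 free cells and 16 admissible headings. For each, cast all 4 beams and compare to the given ranges.
  (1.5, 2.5, 120°): beam 1 = 5.1962 ≠ 1.7321 ✗
  (2.5, 2.5, 300°): beam 2 = 1.5529 ≠ 5.6940 ✗
  (5.5, 4.5, 30°): beam 1 = 0.5774 ≠ 1.7321 ✗
  (3.5, 3.5, 195°): beam 1 = 3.6235 ≠ 1.7321 ✗
  …
  (4.5, 1.5, 150°): r_1=1.7321, r_2=5.6940, r_3=1.9319, r_4=0.5774 — all match ✓
Only this pose fits every beam.

(x, y, θ) = (4.5, 1.5, 150°)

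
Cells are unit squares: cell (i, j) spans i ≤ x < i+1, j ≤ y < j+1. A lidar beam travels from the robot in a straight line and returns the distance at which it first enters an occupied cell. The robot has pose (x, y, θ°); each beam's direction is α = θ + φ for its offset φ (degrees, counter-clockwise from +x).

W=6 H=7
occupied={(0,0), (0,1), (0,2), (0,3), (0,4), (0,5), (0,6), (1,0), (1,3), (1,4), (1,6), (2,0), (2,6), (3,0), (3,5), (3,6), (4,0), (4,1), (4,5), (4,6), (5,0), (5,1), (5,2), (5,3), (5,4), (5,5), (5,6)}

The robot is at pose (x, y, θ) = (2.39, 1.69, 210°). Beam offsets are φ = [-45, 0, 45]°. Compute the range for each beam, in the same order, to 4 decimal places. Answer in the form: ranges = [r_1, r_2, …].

beam 1: φ=-45°, α=165°
  cosα=-0.9659 sinα=0.2588 | (2,1) | tMaxX 0.4038 tMaxY 1.1977 | tΔX 1.0353 tΔY 3.8637
    t=0.4038 [x] (1,1)
    t=1.1977 [y] (1,2)
    t=1.4390 [x] (0,2) — stop
  → r_1 = 1.4390
beam 2: φ=0°, α=210°
  cosα=-0.8660 sinα=-0.5000 | (2,1) | tMaxX 0.4503 tMaxY 1.3800 | tΔX 1.1547 tΔY 2.0000
    t=0.4503 [x] (1,1)
    t=1.3800 [y] (1,0) — stop
  → r_2 = 1.3800
beam 3: φ=45°, α=255°
  cosα=-0.2588 sinα=-0.9659 | (2,1) | tMaxX 1.5068 tMaxY 0.7143 | tΔX 3.8637 tΔY 1.0353
    t=0.7143 [y] (2,0) — stop
  → r_3 = 0.7143

ranges = [1.4390, 1.3800, 0.7143]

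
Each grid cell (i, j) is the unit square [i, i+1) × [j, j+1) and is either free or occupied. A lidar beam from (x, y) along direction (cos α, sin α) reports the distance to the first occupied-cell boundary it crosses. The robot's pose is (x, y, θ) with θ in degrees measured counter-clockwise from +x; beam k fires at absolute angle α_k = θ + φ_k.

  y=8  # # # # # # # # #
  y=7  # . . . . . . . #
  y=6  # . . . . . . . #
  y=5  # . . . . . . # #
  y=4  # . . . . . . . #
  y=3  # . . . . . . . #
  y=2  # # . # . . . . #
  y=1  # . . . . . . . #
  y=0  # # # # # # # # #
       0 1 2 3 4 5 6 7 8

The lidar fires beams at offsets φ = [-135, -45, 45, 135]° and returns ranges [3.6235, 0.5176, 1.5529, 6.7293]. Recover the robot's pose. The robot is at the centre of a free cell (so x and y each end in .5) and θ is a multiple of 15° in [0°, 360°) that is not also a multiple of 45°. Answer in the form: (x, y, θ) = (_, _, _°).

Enumerate (i+0.5, j+0.5, θ) over the 46 free cells and 16 admissible headings. For each, cast all 4 beams and compare to the given ranges.
  (1.5, 6.5, 330°): beam 1 = 0.5176 ≠ 3.6235 ✗
  (2.5, 6.5, 150°): beam 1 = 5.6940 ≠ 3.6235 ✗
  (4.5, 1.5, 300°): beam 1 = 2.5882 ≠ 3.6235 ✗
  …
  (1.5, 4.5, 210°): r_1=3.6235, r_2=0.5176, r_3=1.5529, r_4=6.7293 — all match ✓
Unique over the lattice → pose = (1.5, 4.5, 210°).

(x, y, θ) = (1.5, 4.5, 210°)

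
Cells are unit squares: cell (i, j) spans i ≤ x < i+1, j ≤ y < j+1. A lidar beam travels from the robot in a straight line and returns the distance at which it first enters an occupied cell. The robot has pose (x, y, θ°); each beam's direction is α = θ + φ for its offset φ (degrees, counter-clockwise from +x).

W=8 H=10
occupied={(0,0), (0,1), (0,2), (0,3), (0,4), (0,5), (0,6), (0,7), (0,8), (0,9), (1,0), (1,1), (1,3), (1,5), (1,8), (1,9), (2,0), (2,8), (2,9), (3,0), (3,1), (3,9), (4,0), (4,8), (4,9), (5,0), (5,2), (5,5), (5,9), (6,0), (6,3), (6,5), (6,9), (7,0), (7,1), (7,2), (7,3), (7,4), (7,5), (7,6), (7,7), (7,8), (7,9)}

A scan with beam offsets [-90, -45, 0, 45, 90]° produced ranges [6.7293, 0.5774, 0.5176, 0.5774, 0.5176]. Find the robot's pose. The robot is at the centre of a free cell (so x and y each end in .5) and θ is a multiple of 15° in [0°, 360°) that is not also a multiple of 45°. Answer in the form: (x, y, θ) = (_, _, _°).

Candidates: 37 free-cell centres × 16 headings = 592 poses. Raycast each; keep the one whose scan matches to 4 dp.
  (2.5, 5.5, 285°): beam 1 = 0.5176 ≠ 6.7293 ✗
  (4.5, 4.5, 120°): beam 1 = 1.0000 ≠ 6.7293 ✗
  (4.5, 6.5, 195°): beam 1 = 1.5529 ≠ 6.7293 ✗
  …
  (4.5, 1.5, 195°): r_1=6.7293, r_2=0.5774, r_3=0.5176, r_4=0.5774, r_5=0.5176 — all match ✓
Only this pose fits every beam.

(x, y, θ) = (4.5, 1.5, 195°)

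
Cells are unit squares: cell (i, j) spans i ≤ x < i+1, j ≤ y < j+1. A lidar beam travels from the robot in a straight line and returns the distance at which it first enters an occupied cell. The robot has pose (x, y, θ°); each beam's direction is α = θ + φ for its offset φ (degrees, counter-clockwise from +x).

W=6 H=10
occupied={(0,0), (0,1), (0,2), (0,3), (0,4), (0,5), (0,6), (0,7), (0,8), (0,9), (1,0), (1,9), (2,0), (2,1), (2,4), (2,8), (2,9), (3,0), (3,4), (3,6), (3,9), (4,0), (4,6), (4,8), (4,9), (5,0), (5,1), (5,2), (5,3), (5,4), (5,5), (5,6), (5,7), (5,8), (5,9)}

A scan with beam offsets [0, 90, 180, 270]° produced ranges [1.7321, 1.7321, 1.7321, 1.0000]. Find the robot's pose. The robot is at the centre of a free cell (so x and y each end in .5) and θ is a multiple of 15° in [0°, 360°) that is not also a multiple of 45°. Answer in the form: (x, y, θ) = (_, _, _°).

(x, y, θ) = (3.5, 2.5, 300°)

The pose lattice has 25·16 = 400 candidates. Test each by forward raycasting.
  (3.5, 1.5, 30°): beam 2 = 2.8868 ≠ 1.7321 ✗
  (4.5, 7.5, 255°): beam 1 = 0.5176 ≠ 1.7321 ✗
  (1.5, 4.5, 345°): beam 1 = 0.5176 ≠ 1.7321 ✗
  (4.5, 3.5, 60°): beam 1 = 1.0000 ≠ 1.7321 ✗
  (2.5, 2.5, 195°): beam 1 = 1.5529 ≠ 1.7321 ✗
  …
  (3.5, 2.5, 300°): r_1=1.7321, r_2=1.7321, r_3=1.7321, r_4=1.0000 — all match ✓
Unique over the lattice → pose = (3.5, 2.5, 300°).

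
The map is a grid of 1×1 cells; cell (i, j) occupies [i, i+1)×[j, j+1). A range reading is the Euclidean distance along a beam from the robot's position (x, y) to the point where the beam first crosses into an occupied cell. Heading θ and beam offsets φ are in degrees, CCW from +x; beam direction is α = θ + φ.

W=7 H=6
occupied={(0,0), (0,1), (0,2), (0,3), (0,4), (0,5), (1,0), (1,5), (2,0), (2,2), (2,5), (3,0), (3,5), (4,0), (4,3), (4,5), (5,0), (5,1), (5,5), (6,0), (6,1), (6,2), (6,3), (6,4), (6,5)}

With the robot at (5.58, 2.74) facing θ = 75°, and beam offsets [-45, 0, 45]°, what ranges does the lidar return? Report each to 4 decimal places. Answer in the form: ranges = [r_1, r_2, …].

ranges = [0.4850, 1.6228, 1.1600]

beam 1: φ=-45°, α=30°
  d=(0.8660,0.5000)  start (5,2)  tX=0.4850 tY=0.5200  stride 1/|dx|=1.1547 1/|dy|=2.0000
    cross x-line → (6,2), t=0.4850 (wall)
  → r_1 = 0.4850
beam 2: φ=0°, α=75°
  d=(0.2588,0.9659)  start (5,2)  tX=1.6228 tY=0.2692  stride 1/|dx|=3.8637 1/|dy|=1.0353
    cross y-line → (5,3), t=0.2692
    cross y-line → (5,4), t=1.3044
    cross x-line → (6,4), t=1.6228 (wall)
  → r_2 = 1.6228
beam 3: φ=45°, α=120°
  d=(-0.5000,0.8660)  start (5,2)  tX=1.1600 tY=0.3002  stride 1/|dx|=2.0000 1/|dy|=1.1547
    cross y-line → (5,3), t=0.3002
    cross x-line → (4,3), t=1.1600 (wall)
  → r_3 = 1.1600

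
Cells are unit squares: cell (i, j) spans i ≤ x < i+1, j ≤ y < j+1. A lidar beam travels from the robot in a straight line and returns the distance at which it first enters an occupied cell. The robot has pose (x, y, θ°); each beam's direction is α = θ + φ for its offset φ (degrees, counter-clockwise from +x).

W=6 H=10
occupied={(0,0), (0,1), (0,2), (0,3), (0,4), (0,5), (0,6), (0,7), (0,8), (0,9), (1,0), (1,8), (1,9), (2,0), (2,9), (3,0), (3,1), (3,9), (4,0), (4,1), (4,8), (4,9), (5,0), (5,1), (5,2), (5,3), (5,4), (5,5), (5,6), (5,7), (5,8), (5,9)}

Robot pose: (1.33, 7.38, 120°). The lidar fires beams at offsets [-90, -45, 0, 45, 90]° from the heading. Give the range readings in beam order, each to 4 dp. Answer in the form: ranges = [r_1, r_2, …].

ranges = [3.0831, 0.6419, 0.6600, 0.3416, 0.3811]

beam 1: φ=-90°, α=30°
  cosα=0.8660 sinα=0.5000 | (1,7) | tMaxX 0.7736 tMaxY 1.2400 | tΔX 1.1547 tΔY 2.0000
    t=0.7736 [x] (2,7)
    t=1.2400 [y] (2,8)
    t=1.9283 [x] (3,8)
    t=3.0831 [x] (4,8) — stop
  → r_1 = 3.0831
beam 2: φ=-45°, α=75°
  cosα=0.2588 sinα=0.9659 | (1,7) | tMaxX 2.5887 tMaxY 0.6419 | tΔX 3.8637 tΔY 1.0353
    t=0.6419 [y] (1,8) — stop
  → r_2 = 0.6419
beam 3: φ=0°, α=120°
  cosα=-0.5000 sinα=0.8660 | (1,7) | tMaxX 0.6600 tMaxY 0.7159 | tΔX 2.0000 tΔY 1.1547
    t=0.6600 [x] (0,7) — stop
  → r_3 = 0.6600
beam 4: φ=45°, α=165°
  cosα=-0.9659 sinα=0.2588 | (1,7) | tMaxX 0.3416 tMaxY 2.3955 | tΔX 1.0353 tΔY 3.8637
    t=0.3416 [x] (0,7) — stop
  → r_4 = 0.3416
beam 5: φ=90°, α=210°
  cosα=-0.8660 sinα=-0.5000 | (1,7) | tMaxX 0.3811 tMaxY 0.7600 | tΔX 1.1547 tΔY 2.0000
    t=0.3811 [x] (0,7) — stop
  → r_5 = 0.3811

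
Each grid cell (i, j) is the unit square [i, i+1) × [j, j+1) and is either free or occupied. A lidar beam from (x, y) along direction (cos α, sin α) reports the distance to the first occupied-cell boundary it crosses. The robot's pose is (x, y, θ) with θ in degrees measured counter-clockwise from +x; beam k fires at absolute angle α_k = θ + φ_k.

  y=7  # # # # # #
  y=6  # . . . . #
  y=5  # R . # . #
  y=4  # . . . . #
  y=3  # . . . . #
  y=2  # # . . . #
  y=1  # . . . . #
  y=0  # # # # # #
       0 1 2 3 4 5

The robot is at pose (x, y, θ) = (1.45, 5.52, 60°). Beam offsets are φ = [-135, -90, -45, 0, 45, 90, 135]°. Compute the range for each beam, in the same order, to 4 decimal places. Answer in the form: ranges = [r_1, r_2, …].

beam 1: φ=-135°, α=285°
  d=(0.2588,-0.9659)  start (1,5)  tX=2.1250 tY=0.5383  stride 1/|dx|=3.8637 1/|dy|=1.0353
    cross y-line → (1,4), t=0.5383
    cross y-line → (1,3), t=1.5736
    cross x-line → (2,3), t=2.1250
    cross y-line → (2,2), t=2.6089
    cross y-line → (2,1), t=3.6442
    cross y-line → (2,0), t=4.6794 (wall)
  → r_1 = 4.6794
beam 2: φ=-90°, α=330°
  d=(0.8660,-0.5000)  start (1,5)  tX=0.6351 tY=1.0400  stride 1/|dx|=1.1547 1/|dy|=2.0000
    cross x-line → (2,5), t=0.6351
    cross y-line → (2,4), t=1.0400
    cross x-line → (3,4), t=1.7898
    cross x-line → (4,4), t=2.9445
    cross y-line → (4,3), t=3.0400
    cross x-line → (5,3), t=4.0992 (wall)
  → r_2 = 4.0992
beam 3: φ=-45°, α=15°
  d=(0.9659,0.2588)  start (1,5)  tX=0.5694 tY=1.8546  stride 1/|dx|=1.0353 1/|dy|=3.8637
    cross x-line → (2,5), t=0.5694
    cross x-line → (3,5), t=1.6047 (wall)
  → r_3 = 1.6047
beam 4: φ=0°, α=60°
  d=(0.5000,0.8660)  start (1,5)  tX=1.1000 tY=0.5543  stride 1/|dx|=2.0000 1/|dy|=1.1547
    cross y-line → (1,6), t=0.5543
    cross x-line → (2,6), t=1.1000
    cross y-line → (2,7), t=1.7090 (wall)
  → r_4 = 1.7090
beam 5: φ=45°, α=105°
  d=(-0.2588,0.9659)  start (1,5)  tX=1.7387 tY=0.4969  stride 1/|dx|=3.8637 1/|dy|=1.0353
    cross y-line → (1,6), t=0.4969
    cross y-line → (1,7), t=1.5322 (wall)
  → r_5 = 1.5322
beam 6: φ=90°, α=150°
  d=(-0.8660,0.5000)  start (1,5)  tX=0.5196 tY=0.9600  stride 1/|dx|=1.1547 1/|dy|=2.0000
    cross x-line → (0,5), t=0.5196 (wall)
  → r_6 = 0.5196
beam 7: φ=135°, α=195°
  d=(-0.9659,-0.2588)  start (1,5)  tX=0.4659 tY=2.0091  stride 1/|dx|=1.0353 1/|dy|=3.8637
    cross x-line → (0,5), t=0.4659 (wall)
  → r_7 = 0.4659

ranges = [4.6794, 4.0992, 1.6047, 1.7090, 1.5322, 0.5196, 0.4659]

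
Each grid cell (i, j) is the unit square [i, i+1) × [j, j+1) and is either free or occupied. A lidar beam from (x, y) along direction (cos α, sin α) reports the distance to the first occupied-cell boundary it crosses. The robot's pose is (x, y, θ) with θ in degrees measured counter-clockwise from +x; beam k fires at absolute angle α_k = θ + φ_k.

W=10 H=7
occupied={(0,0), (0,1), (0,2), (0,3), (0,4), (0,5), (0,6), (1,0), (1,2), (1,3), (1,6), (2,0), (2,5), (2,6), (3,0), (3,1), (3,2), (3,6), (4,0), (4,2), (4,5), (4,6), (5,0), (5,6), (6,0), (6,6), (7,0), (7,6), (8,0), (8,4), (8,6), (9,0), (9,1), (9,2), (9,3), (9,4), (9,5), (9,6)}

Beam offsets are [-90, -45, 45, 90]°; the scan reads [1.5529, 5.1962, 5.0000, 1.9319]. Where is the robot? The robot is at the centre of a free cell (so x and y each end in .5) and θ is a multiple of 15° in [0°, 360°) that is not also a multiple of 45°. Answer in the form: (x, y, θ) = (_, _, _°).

Enumerate (i+0.5, j+0.5, θ) over the 32 free cells and 16 admissible headings. For each, cast all 4 beams and compare to the given ranges.
  (3.5, 5.5, 105°): beam 1 = 0.5176 ≠ 1.5529 ✗
  (7.5, 4.5, 285°): beam 1 = 5.6940 ≠ 1.5529 ✗
  (7.5, 1.5, 120°): beam 1 = 1.7321 ≠ 1.5529 ✗
  …
  (6.5, 5.5, 255°): r_1=1.5529, r_2=5.1962, r_3=5.0000, r_4=1.9319 — all match ✓
No second candidate reproduces the full scan.

(x, y, θ) = (6.5, 5.5, 255°)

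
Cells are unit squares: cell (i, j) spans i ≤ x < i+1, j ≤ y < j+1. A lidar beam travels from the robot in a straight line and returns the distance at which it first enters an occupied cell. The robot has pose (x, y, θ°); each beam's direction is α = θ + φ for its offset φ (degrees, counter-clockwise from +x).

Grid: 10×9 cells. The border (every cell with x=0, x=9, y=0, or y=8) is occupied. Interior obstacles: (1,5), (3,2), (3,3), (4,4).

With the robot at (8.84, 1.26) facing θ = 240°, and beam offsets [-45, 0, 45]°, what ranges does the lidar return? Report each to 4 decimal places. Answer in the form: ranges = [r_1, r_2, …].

ranges = [1.0046, 0.3002, 0.2692]

beam 1: φ=-45°, α=195°
  dir = (cos 195°, sin 195°) = (-0.9659, -0.2588); from cell (8,1)
  next x-line at t=0.8696, next y-line at t=1.0046; Δt_x=1.0353, Δt_y=3.8637
    x: enter (7,1) at t=0.8696
    y: enter (7,0) at t=1.0046 ← occupied
  → r_1 = 1.0046
beam 2: φ=0°, α=240°
  dir = (cos 240°, sin 240°) = (-0.5000, -0.8660); from cell (8,1)
  next x-line at t=1.6800, next y-line at t=0.3002; Δt_x=2.0000, Δt_y=1.1547
    y: enter (8,0) at t=0.3002 ← occupied
  → r_2 = 0.3002
beam 3: φ=45°, α=285°
  dir = (cos 285°, sin 285°) = (0.2588, -0.9659); from cell (8,1)
  next x-line at t=0.6182, next y-line at t=0.2692; Δt_x=3.8637, Δt_y=1.0353
    y: enter (8,0) at t=0.2692 ← occupied
  → r_3 = 0.2692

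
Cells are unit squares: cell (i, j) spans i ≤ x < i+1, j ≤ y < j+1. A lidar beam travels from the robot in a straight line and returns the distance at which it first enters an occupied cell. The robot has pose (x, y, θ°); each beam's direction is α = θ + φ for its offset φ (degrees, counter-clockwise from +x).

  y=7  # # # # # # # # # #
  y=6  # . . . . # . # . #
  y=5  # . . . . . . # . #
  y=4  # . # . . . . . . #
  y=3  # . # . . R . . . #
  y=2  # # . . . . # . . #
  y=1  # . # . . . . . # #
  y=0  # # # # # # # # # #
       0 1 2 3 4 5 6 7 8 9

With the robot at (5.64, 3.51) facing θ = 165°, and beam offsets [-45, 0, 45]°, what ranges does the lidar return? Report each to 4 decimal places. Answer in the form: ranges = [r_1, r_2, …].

beam 1: φ=-45°, α=120°
  direction (-0.5000, 0.8660); cell (5,3); t to first gridline: x 1.2800, y 0.5658 (then +2.0000 / +1.1547)
    (5,4) via y @ 0.5658
    (4,4) via x @ 1.2800
    (4,5) via y @ 1.7205
    (4,6) via y @ 2.8752
    (3,6) via x @ 3.2800
    (3,7) via y @ 4.0299  # hit
  → r_1 = 4.0299
beam 2: φ=0°, α=165°
  direction (-0.9659, 0.2588); cell (5,3); t to first gridline: x 0.6626, y 1.8932 (then +1.0353 / +3.8637)
    (4,3) via x @ 0.6626
    (3,3) via x @ 1.6979
    (3,4) via y @ 1.8932
    (2,4) via x @ 2.7331  # hit
  → r_2 = 2.7331
beam 3: φ=45°, α=210°
  direction (-0.8660, -0.5000); cell (5,3); t to first gridline: x 0.7390, y 1.0200 (then +1.1547 / +2.0000)
    (4,3) via x @ 0.7390
    (4,2) via y @ 1.0200
    (3,2) via x @ 1.8937
    (3,1) via y @ 3.0200
    (2,1) via x @ 3.0484  # hit
  → r_3 = 3.0484

ranges = [4.0299, 2.7331, 3.0484]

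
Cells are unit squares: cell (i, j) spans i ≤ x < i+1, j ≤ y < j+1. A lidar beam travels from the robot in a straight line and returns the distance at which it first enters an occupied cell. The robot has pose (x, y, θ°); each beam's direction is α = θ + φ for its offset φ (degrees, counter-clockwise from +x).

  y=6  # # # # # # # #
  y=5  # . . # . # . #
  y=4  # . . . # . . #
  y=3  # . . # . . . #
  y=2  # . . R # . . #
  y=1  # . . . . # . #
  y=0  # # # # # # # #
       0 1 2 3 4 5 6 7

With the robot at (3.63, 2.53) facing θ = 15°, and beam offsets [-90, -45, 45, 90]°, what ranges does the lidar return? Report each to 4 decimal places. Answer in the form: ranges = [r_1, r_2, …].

ranges = [1.5840, 0.4272, 0.5427, 0.4866]

beam 1: φ=-90°, α=285°
  cosα=0.2588 sinα=-0.9659 | (3,2) | tMaxX 1.4296 tMaxY 0.5487 | tΔX 3.8637 tΔY 1.0353
    t=0.5487 [y] (3,1)
    t=1.4296 [x] (4,1)
    t=1.5840 [y] (4,0) — stop
  → r_1 = 1.5840
beam 2: φ=-45°, α=330°
  cosα=0.8660 sinα=-0.5000 | (3,2) | tMaxX 0.4272 tMaxY 1.0600 | tΔX 1.1547 tΔY 2.0000
    t=0.4272 [x] (4,2) — stop
  → r_2 = 0.4272
beam 3: φ=45°, α=60°
  cosα=0.5000 sinα=0.8660 | (3,2) | tMaxX 0.7400 tMaxY 0.5427 | tΔX 2.0000 tΔY 1.1547
    t=0.5427 [y] (3,3) — stop
  → r_3 = 0.5427
beam 4: φ=90°, α=105°
  cosα=-0.2588 sinα=0.9659 | (3,2) | tMaxX 2.4341 tMaxY 0.4866 | tΔX 3.8637 tΔY 1.0353
    t=0.4866 [y] (3,3) — stop
  → r_4 = 0.4866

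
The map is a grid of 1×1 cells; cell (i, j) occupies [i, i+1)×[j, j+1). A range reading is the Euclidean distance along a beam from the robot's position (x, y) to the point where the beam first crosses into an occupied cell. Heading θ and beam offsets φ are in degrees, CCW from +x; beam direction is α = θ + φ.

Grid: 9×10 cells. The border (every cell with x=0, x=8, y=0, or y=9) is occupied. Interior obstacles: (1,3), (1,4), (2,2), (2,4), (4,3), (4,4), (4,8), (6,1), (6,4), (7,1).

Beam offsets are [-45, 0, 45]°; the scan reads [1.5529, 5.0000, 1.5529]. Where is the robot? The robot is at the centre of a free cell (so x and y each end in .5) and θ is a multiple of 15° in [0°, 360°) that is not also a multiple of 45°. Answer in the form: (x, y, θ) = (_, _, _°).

Candidates: 46 free-cell centres × 16 headings = 736 poses. Raycast each; keep the one whose scan matches to 4 dp.
  (2.5, 6.5, 15°): beam 1 = 4.0415 ≠ 1.5529 ✗
  (2.5, 5.5, 330°): beam 1 = 0.5176 ≠ 1.5529 ✗
  (6.5, 7.5, 330°): beam 1 = 5.6940 ≠ 1.5529 ✗
  (7.5, 7.5, 75°): beam 1 = 0.5774 ≠ 1.5529 ✗
  …
  (6.5, 3.5, 210°): r_1=1.5529, r_2=5.0000, r_3=1.5529 — all match ✓
No second candidate reproduces the full scan.

(x, y, θ) = (6.5, 3.5, 210°)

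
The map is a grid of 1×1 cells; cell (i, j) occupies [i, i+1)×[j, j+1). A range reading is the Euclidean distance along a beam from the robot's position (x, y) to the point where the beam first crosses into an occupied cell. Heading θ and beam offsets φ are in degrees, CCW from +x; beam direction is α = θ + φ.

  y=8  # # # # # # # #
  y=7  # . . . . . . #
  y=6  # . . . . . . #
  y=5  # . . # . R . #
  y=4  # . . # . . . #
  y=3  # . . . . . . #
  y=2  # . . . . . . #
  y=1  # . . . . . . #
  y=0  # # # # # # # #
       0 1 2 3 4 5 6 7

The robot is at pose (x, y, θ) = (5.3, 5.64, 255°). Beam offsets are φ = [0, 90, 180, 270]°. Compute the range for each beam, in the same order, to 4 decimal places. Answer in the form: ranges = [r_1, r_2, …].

beam 1: φ=0°, α=255°
  cosα=-0.2588 sinα=-0.9659 | (5,5) | tMaxX 1.1591 tMaxY 0.6626 | tΔX 3.8637 tΔY 1.0353
    t=0.6626 [y] (5,4)
    t=1.1591 [x] (4,4)
    t=1.6979 [y] (4,3)
    t=2.7331 [y] (4,2)
    t=3.7684 [y] (4,1)
    t=4.8037 [y] (4,0) — stop
  → r_1 = 4.8037
beam 2: φ=90°, α=345°
  cosα=0.9659 sinα=-0.2588 | (5,5) | tMaxX 0.7247 tMaxY 2.4728 | tΔX 1.0353 tΔY 3.8637
    t=0.7247 [x] (6,5)
    t=1.7600 [x] (7,5) — stop
  → r_2 = 1.7600
beam 3: φ=180°, α=75°
  cosα=0.2588 sinα=0.9659 | (5,5) | tMaxX 2.7046 tMaxY 0.3727 | tΔX 3.8637 tΔY 1.0353
    t=0.3727 [y] (5,6)
    t=1.4080 [y] (5,7)
    t=2.4433 [y] (5,8) — stop
  → r_3 = 2.4433
beam 4: φ=270°, α=165°
  cosα=-0.9659 sinα=0.2588 | (5,5) | tMaxX 0.3106 tMaxY 1.3909 | tΔX 1.0353 tΔY 3.8637
    t=0.3106 [x] (4,5)
    t=1.3459 [x] (3,5) — stop
  → r_4 = 1.3459

ranges = [4.8037, 1.7600, 2.4433, 1.3459]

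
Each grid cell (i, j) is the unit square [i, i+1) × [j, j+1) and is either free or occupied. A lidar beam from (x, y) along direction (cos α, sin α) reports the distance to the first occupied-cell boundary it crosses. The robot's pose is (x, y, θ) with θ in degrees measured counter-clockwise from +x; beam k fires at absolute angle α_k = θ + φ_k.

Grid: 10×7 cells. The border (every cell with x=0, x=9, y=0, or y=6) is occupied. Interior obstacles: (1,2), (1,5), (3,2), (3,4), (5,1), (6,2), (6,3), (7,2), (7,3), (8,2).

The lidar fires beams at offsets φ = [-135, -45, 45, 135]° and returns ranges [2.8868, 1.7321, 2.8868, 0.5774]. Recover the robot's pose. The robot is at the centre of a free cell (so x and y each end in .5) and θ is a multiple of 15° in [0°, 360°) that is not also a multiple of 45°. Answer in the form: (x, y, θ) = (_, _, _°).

Enumerate (i+0.5, j+0.5, θ) over the 30 free cells and 16 admissible headings. For each, cast all 4 beams and compare to the given ranges.
  (8.5, 5.5, 240°): beam 1 = 0.5176 ≠ 2.8868 ✗
  (8.5, 4.5, 345°): beam 1 = 1.0000 ≠ 2.8868 ✗
  (3.5, 5.5, 105°): beam 1 = 3.0000 ≠ 2.8868 ✗
  …
  (5.5, 3.5, 195°): r_1=2.8868, r_2=1.7321, r_3=2.8868, r_4=0.5774 — all match ✓
Only this pose fits every beam.

(x, y, θ) = (5.5, 3.5, 195°)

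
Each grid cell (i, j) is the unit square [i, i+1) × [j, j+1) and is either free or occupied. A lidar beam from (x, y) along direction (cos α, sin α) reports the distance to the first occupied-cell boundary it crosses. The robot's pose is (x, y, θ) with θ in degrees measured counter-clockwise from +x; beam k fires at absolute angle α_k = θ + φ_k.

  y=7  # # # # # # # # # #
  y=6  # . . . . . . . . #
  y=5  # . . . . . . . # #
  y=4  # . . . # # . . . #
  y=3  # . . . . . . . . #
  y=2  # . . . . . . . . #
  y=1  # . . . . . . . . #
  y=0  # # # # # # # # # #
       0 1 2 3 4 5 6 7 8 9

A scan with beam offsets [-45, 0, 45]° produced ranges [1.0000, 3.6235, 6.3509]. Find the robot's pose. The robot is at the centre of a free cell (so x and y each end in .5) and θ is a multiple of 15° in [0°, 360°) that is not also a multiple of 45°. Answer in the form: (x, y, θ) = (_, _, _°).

Candidates: 45 free-cell centres × 16 headings = 720 poses. Raycast each; keep the one whose scan matches to 4 dp.
  (1.5, 5.5, 60°): beam 1 = 5.7956 ≠ 1.0000 ✗
  (2.5, 3.5, 300°): beam 1 = 2.5882 ≠ 1.0000 ✗
  (7.5, 1.5, 150°): beam 1 = 5.6940 ≠ 1.0000 ✗
  (1.5, 6.5, 345°): beam 1 = 6.3509 ≠ 1.0000 ✗
  (5.5, 3.5, 150°): beam 1 = 0.5176 ≠ 1.0000 ✗
  …
  (4.5, 6.5, 195°): r_1=1.0000, r_2=3.6235, r_3=6.3509 — all match ✓
No second candidate reproduces the full scan.

(x, y, θ) = (4.5, 6.5, 195°)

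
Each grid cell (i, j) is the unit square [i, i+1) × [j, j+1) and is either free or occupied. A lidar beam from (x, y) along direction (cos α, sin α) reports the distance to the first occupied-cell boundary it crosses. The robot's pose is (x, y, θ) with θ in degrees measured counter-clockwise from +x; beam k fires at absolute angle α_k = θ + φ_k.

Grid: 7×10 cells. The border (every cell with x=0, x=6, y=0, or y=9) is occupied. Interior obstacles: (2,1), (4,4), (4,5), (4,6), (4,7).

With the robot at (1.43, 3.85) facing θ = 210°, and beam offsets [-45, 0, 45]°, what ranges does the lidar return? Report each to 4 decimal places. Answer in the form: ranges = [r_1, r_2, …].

beam 1: φ=-45°, α=165°
  direction (-0.9659, 0.2588); cell (1,3); t to first gridline: x 0.4452, y 0.5796 (then +1.0353 / +3.8637)
    (0,3) via x @ 0.4452  # hit
  → r_1 = 0.4452
beam 2: φ=0°, α=210°
  direction (-0.8660, -0.5000); cell (1,3); t to first gridline: x 0.4965, y 1.7000 (then +1.1547 / +2.0000)
    (0,3) via x @ 0.4965  # hit
  → r_2 = 0.4965
beam 3: φ=45°, α=255°
  direction (-0.2588, -0.9659); cell (1,3); t to first gridline: x 1.6614, y 0.8800 (then +3.8637 / +1.0353)
    (1,2) via y @ 0.8800
    (0,2) via x @ 1.6614  # hit
  → r_3 = 1.6614

ranges = [0.4452, 0.4965, 1.6614]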